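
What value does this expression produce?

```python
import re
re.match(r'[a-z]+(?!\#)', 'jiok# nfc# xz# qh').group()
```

`match` is anchored at position 0; if the pattern doesn't fit there, it returns None.
The match spans [0:3] → 'jio'.

'jio'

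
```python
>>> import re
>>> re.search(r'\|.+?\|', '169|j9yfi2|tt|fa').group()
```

'|j9yfi2|'

A `+?`/`*?`/`{m,n}?` starts at its minimum and grows only as far as needed for what follows to match.
Unlike `match`, `search` isn't anchored — it looks for the pattern anywhere in the string.
The match spans [3:11] → '|j9yfi2|'.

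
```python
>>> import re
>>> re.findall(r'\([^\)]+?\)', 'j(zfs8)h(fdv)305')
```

['(zfs8)', '(fdv)']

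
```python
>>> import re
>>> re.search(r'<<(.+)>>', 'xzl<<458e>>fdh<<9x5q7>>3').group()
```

The match spans [3:23] → '<<458e>>fdh<<9x5q7>>'.

'<<458e>>fdh<<9x5q7>>'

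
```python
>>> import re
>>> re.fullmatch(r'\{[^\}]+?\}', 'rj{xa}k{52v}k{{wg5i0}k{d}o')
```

`re.fullmatch` requires the pattern to consume the entire string.
Here the pattern can't cover the whole string, so the call returns None.

None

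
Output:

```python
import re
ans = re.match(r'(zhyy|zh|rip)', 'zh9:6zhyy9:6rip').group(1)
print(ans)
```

zh

The match spans [0:2] → 'zh'.
Captured: group 1 = 'zh'.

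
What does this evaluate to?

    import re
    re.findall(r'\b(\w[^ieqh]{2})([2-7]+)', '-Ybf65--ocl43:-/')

Pattern: a word boundary (`\b`, zero-width); then a word character, then exactly 2 of any character except [ieqh] (captured); then one or more of a character in [2-7] (captured).
Scanning left to right: at [1:6] match 'Ybf65', groups = ('Ybf', '65'); at [8:13] match 'ocl43', groups = ('ocl', '43').
With 2 capturing groups, `findall` returns a 2-tuple per match.

[('Ybf', '65'), ('ocl', '43')]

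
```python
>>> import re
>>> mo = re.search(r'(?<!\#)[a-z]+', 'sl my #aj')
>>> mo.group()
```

`(?!…)`/`(?<!…)` only lets a position through if the neighbouring text does NOT match; no characters are consumed.
`re.search` scans for the first position where the pattern succeeds.
The match spans [0:2] → 'sl'.

'sl'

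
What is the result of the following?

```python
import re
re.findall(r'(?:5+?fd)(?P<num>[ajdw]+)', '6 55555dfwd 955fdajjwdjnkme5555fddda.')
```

This matches one or more of the literal '5' (lazy), then the literal 'fd' (non-capturing group); then one or more of one of [ajdw] (captured as 'num').
Scanning left to right: at [13:23] match '55fdajjwdj', group 1 = 'ajjwdj'; at [27:36] match '5555fddda', group 1 = 'dda'.
Because there's exactly one group, `findall` drops the full match and keeps group 1 from each hit.

['ajjwdj', 'dda']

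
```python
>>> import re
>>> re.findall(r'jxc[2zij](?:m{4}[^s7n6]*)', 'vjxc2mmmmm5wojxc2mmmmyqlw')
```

['jxc2mmmmm5wojxc2mmmmyqlw']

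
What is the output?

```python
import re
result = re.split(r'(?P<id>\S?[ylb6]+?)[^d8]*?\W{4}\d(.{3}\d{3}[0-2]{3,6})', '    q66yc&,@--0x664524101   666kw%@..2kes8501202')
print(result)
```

['    ', 'q6', 'kes8501202', '']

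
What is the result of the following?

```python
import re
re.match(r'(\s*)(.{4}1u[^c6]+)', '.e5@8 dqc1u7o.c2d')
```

None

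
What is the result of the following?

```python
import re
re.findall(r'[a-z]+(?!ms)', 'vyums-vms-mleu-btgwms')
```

['vyums', 'vms', 'mleu', 'btgwms']

`(?!…)`/`(?<!…)` only lets a position through if the neighbouring text does NOT match; no characters are consumed.
Since nothing is captured, `findall` lists the 4 matched substrings directly.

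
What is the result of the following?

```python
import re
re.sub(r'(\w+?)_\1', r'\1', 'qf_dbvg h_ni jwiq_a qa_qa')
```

`\1` is not a pattern — it's the concrete string captured by group 1, re-applied verbatim.
Matches: at [20:25] → 'qa_qa'.
`\1` in the replacement pulls in group 1's text for each match.

'qf_dbvg h_ni jwiq_a qa'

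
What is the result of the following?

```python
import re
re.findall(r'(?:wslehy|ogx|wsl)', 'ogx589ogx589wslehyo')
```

['ogx', 'ogx', 'wslehy']

`|` is ordered: at each position the engine commits to the first alternative that works.
No capturing groups, so `findall` returns the 3 full match strings.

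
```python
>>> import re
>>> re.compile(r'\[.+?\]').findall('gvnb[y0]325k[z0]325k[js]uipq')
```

['[y0]', '[z0]', '[js]']

The `?` after the quantifier makes it lazy — it takes as little as possible before letting the rest of the pattern try.
Since nothing is captured, `findall` lists the 3 matched substrings directly.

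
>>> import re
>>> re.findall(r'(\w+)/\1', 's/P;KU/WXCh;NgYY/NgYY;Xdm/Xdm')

`\1` is not a pattern — it's the concrete string captured by group 1, re-applied verbatim.
`findall` collects group 1 from each match (2 total).

['NgYY', 'Xdm']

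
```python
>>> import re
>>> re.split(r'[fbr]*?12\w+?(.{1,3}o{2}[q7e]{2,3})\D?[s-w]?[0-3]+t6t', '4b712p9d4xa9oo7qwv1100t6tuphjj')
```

['4b7', 'xa9oo7q', 'uphjj']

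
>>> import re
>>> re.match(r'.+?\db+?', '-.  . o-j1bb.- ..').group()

'-.  . o-j1b'

The pattern matches one or more of any character (lazy); then a digit, then one or more of a literal 'b' (lazy).
`re.match` won't scan ahead — the pattern has to work from the very first character.
The match spans [0:11] → '-.  . o-j1b'.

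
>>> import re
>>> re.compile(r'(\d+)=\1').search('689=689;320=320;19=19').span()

`\1` is not a pattern — it's the concrete string captured by group 1, re-applied verbatim.
`search` walks the string left to right and returns the first match it finds.
The match spans [0:7] → '689=689'.
Captured: group 1 = '689'.

(0, 7)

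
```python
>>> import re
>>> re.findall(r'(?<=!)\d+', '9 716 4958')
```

[]

`findall` yields the raw match text (0 of them) because the pattern has no groups.
Nothing in the string satisfies the pattern, so the list is empty.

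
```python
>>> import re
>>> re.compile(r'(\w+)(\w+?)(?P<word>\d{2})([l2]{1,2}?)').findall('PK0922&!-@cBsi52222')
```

This matches one or more of a word character (captured); then one or more of a word character (lazy) (captured); then exactly 2 of a digit (captured as 'word'); then 1 to 2 of one of [l2] (lazy) (captured).
`findall` packs the 4 group values into a tuple for every match.

[('PK', '0', '92', '2'), ('cBsi5', '2', '22', '2')]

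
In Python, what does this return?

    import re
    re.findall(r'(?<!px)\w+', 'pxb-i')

`(?!…)`/`(?<!…)` only lets a position through if the neighbouring text does NOT match; no characters are consumed.
Scanning left to right: at [0:3] → 'pxb'; at [4:5] → 'i'.
With no groups in the pattern, `findall` gives back each whole match — 2 here.

['pxb', 'i']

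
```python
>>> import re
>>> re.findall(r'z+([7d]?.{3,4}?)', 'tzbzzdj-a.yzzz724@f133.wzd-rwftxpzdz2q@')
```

['bzz', '724@', 'd-rw', 'dz2q']

The `?` after the quantifier makes it lazy — it takes as little as possible before letting the rest of the pattern try.
`findall` collects group 1 from each match (4 total).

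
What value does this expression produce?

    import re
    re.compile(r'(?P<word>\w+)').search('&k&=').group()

The match spans [1:2] → 'k'.

'k'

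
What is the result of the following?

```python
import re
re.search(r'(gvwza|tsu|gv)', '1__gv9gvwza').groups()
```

('gv',)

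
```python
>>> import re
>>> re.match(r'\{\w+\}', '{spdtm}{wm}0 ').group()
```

`re.match` won't scan ahead — the pattern has to work from the very first character.
The match spans [0:7] → '{spdtm}'.

'{spdtm}'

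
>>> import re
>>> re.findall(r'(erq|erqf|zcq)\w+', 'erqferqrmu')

['erq']

Alternation tries branches left to right and keeps the first one that lets the overall match succeed at that position.
With a single group, `findall` returns only what that group captured — 1 item.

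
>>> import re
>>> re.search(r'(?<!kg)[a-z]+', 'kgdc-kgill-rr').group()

The negative lookahead/lookbehind blocks any match where the forbidden context is present.
`re.search` tries every starting position until one works.
The match spans [0:4] → 'kgdc'.

'kgdc'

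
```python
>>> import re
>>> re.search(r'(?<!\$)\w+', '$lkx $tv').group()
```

The negative lookaround is zero-width — it rules out positions where the adjacent text would match, without consuming anything.
The match spans [2:4] → 'kx'.

'kx'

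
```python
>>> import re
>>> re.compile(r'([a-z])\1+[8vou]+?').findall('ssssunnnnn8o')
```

A backreference is literal: `\1` must see the identical characters the first group matched.
`findall` collects group 1 from each match (2 total).

['s', 'n']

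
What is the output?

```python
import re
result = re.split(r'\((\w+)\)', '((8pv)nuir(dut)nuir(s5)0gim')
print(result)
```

['(', '8pv', 'nuir', 'dut', 'nuir', 's5', '0gim']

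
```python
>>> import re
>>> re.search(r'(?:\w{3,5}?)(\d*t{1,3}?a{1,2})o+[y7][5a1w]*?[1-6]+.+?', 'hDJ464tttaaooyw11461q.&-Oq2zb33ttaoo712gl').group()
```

'hDJ464tttaaooyw11461q'

This matches 3 to 5 of a word character (lazy) (non-capturing group); then zero or more of a digit, then 1 to 3 of the literal 't' (lazy), then 1 to 2 of the literal 'a' (captured); then one or more of a literal 'o', then one of [y7], then zero or more of one of [5a1w] (lazy); then one or more of a character in [1-6]; then one or more of any character (lazy).
A non-greedy quantifier consumes as few characters as it can — just enough that the remainder of the pattern still matches from where it stops; whatever follows it matches normally.
`re.search` scans for the first position where the pattern succeeds.
The match spans [0:21] → 'hDJ464tttaaooyw11461q'.
Captured: group 1 = '464tttaa'.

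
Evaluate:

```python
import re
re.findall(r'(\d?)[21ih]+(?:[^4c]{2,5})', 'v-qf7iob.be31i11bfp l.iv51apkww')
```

['7', '3', '']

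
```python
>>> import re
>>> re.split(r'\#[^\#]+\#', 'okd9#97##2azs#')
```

['okd9', '', '']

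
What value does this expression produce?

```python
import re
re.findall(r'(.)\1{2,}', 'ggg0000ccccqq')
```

`\1` is not a pattern — it's the concrete string captured by group 1, re-applied verbatim.
`findall` collects group 1 from each match (3 total).

['g', '0', 'c']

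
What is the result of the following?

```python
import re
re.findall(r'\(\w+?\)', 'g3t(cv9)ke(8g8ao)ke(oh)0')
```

['(cv9)', '(8g8ao)', '(oh)']

Scanning left to right: at [3:8] → '(cv9)'; at [10:17] → '(8g8ao)'; at [19:23] → '(oh)'.
Since nothing is captured, `findall` lists the 3 matched substrings directly.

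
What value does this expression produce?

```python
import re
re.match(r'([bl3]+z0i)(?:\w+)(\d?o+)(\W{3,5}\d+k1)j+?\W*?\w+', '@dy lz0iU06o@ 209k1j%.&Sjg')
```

None

Pattern: one or more of one of [bl3], then the literal 'z0i' (captured); then one or more of a word character (non-capturing group); then optionally a digit, then one or more of the literal 'o' (captured); then 3 to 5 of a non-word character, then one or more of a digit, then the literal 'k1' (captured); then one or more of a literal 'j' (lazy); then zero or more of a non-word character (lazy), then one or more of a word character.
`match` is anchored at position 0; if the pattern doesn't fit there, it returns None.
Here position 0 doesn't satisfy it, so the call returns None.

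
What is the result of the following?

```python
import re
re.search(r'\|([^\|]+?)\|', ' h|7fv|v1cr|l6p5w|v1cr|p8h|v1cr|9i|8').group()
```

`re.search` tries every starting position until one works.
The match spans [2:7] → '|7fv|'.
Captured: group 1 = '7fv'.

'|7fv|'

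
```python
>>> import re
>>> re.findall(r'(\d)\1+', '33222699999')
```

['3', '2', '9']

`\1` has to match the exact text group 1 already captured.
With a single group, `findall` returns only what that group captured — 3 items.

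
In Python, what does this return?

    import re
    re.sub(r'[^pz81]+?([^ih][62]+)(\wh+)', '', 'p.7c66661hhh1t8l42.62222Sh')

'p1t8'

Each match is replaced by ''.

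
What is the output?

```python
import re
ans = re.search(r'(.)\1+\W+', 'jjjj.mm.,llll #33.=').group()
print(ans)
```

jjjj.

The backreference `\1` re-matches whatever the first group consumed, character for character.
`search` walks the string left to right and returns the first match it finds.
The match spans [0:5] → 'jjjj.'.
Captured: group 1 = 'j'.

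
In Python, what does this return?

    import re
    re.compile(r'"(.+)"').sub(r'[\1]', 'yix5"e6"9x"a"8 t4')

'yix5[e6"9x"a]8 t4'

`\1` in the replacement pulls in group 1's text for each match.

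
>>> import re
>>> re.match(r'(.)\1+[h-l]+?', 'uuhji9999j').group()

'uuh'

The backreference `\1` re-matches whatever the first group consumed, character for character.
With `match`, the pattern is implicitly anchored at the beginning.
The match spans [0:3] → 'uuh'.
Captured: group 1 = 'u'.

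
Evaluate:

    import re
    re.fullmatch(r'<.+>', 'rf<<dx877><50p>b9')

`re.fullmatch` is like wrapping the pattern in `^…$` (in single-line mode).
Here the pattern can't cover the whole string, so the call returns None.

None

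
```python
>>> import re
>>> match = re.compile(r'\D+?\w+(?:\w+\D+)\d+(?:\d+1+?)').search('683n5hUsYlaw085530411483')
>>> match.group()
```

'n5hUsYlaw085530411'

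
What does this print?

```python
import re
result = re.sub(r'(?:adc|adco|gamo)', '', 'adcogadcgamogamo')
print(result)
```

Alternation isn't longest-match — the leftmost alternative that fits at this position is chosen.
Matches: at [0:3] → 'adc'; at [5:8] → 'adc'; at [8:12] → 'gamo'; at [12:16] → 'gamo'.
Every occurrence is swapped for ''.

og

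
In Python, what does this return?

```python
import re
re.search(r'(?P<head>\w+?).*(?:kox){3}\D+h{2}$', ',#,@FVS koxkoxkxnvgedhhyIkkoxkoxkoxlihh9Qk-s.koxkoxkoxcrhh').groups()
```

('F',)

Pattern: one or more of a word character (lazy) (captured as 'head'); then zero or more of any character, then the literal 'kox' repeated 3 times; then one or more of a non-digit, then exactly 2 of a literal 'h'; then anchored at the end.
A non-greedy quantifier consumes as few characters as it can — just enough that the remainder of the pattern still matches from where it stops; whatever follows it matches normally.
`search` walks the string left to right and returns the first match it finds.
The match spans [4:58] → 'FVS koxkoxkxnvgedhhyIkkoxkoxkoxlihh9Qk-s.koxkoxkoxcrhh'.
Captured: group 1 = 'F'.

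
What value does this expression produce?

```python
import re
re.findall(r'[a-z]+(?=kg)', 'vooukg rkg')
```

Because the assertion is zero-width, the text it checks is not consumed and won't appear in the result.
With no groups in the pattern, `findall` gives back each whole match — 2 here.

['voou', 'r']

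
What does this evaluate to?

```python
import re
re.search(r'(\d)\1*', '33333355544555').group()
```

`\1` is not a pattern — it's the concrete string captured by group 1, re-applied verbatim.
Unlike `match`, `search` isn't anchored — it looks for the pattern anywhere in the string.
The match spans [0:6] → '333333'.
Captured: group 1 = '3'.

'333333'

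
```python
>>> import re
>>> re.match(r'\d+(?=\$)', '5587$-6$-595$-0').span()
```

The lookaround is zero-width — it requires the adjacent text to match without consuming it, so the asserted text isn't part of the match.
`re.match` won't scan ahead — the pattern has to work from the very first character.
The match spans [0:4] → '5587'.

(0, 4)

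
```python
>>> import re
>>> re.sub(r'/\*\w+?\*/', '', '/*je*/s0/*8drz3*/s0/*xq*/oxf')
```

's0s0oxf'

Matches: at [0:6] → '/*je*/'; at [8:17] → '/*8drz3*/'; at [19:25] → '/*xq*/'.
Every occurrence is swapped for ''.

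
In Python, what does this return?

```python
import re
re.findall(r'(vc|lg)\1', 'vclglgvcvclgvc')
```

['lg', 'vc']

A backreference is literal: `\1` must see the identical characters the first group matched.
Matches: at [2:6] match 'lglg', group 1 = 'lg'; at [6:10] match 'vcvc', group 1 = 'vc'.
`findall` collects group 1 from each match (2 total).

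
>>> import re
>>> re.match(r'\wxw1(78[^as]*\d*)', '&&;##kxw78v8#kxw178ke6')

Pattern: a word character, then the literal 'xw1'; then the literal '78', then zero or more of any character except [as], then zero or more of a digit (captured).
`re.match` won't scan ahead — the pattern has to work from the very first character.
Here position 0 doesn't satisfy it, so the call returns None.

None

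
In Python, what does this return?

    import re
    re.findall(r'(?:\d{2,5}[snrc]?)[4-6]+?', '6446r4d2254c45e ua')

['6446r4', '2254c4']

This matches 2 to 5 of a digit, then optionally one of [snrc] (non-capturing group); then one or more of a character in [4-6] (lazy).
A `+?`/`*?`/`{m,n}?` starts at its minimum and grows only as far as needed for what follows to match.
Walking the string: at [0:6] → '6446r4'; at [7:13] → '2254c4'.
Since nothing is captured, `findall` lists the 2 matched substrings directly.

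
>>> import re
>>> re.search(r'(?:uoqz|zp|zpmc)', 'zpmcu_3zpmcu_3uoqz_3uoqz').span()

`|` is ordered: at each position the engine commits to the first alternative that works.
Unlike `match`, `search` isn't anchored — it looks for the pattern anywhere in the string.
The match spans [0:2] → 'zp'.

(0, 2)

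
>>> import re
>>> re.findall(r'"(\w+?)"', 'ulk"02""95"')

['02', '95']

Matches: at [3:7] match '"02"', group 1 = '02'; at [7:11] match '"95"', group 1 = '95'.
One capturing group, so `findall` returns just the captured substring from each match — 2 in all.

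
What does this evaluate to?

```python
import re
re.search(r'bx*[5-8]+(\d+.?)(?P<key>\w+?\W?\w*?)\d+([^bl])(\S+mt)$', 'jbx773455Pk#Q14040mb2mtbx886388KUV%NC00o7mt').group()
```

The pattern matches a literal 'b', then zero or more of a literal 'x', then one or more of a character in [5-8]; then one or more of a digit, then optionally any character (captured); then one or more of a word character (lazy), then optionally a non-word character, then zero or more of a word character (lazy) (captured as 'key'); then one or more of a digit; then any character except [bl] (captured); then one or more of a non-whitespace character, then the literal 'mt' (captured); then anchored at the end.
`re.search` scans for the first position where the pattern succeeds.
The match spans [1:43] → 'bx773455Pk#Q14040mb2mtbx886388KUV%NC00o7mt'.
Captured: group 1 = '3455P', group 2 = 'k#Q', group 3 = 'm', group 4 = 'b2mtbx886388KUV%NC00o7mt'.

'bx773455Pk#Q14040mb2mtbx886388KUV%NC00o7mt'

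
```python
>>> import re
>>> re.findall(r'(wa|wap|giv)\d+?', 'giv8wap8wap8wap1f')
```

`findall` collects group 1 from each match (4 total).

['giv', 'wap', 'wap', 'wap']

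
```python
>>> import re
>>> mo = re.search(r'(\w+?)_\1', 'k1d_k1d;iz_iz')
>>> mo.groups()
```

('k1d',)

The match spans [0:7] → 'k1d_k1d'.
Captured: group 1 = 'k1d'.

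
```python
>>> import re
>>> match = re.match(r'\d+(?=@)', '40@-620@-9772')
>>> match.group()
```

'40'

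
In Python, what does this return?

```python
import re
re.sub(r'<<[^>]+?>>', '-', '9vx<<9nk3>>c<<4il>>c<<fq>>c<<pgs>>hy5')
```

'9vx-c-c-c-hy5'

Each match is replaced by '-'.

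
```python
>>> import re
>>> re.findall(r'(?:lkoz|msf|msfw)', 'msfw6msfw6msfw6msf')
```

['msf', 'msf', 'msf', 'msf']

Alternation tries branches left to right and keeps the first one that lets the overall match succeed at that position.
No capturing groups, so `findall` returns the 4 full match strings.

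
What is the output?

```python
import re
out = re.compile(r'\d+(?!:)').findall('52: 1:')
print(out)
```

The negative lookaround is zero-width — it rules out positions where the adjacent text would match, without consuming anything.
Scanning left to right: at [0:1] → '5'.
With no groups in the pattern, `findall` gives back each whole match — 1 here.

['5']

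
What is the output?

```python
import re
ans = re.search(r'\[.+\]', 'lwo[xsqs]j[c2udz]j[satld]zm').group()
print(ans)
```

The match spans [3:25] → '[xsqs]j[c2udz]j[satld]'.

[xsqs]j[c2udz]j[satld]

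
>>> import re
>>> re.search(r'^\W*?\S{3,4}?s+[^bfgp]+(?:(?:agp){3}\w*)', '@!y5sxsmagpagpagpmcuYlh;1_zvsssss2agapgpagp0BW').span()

The pattern matches anchored at the start of the string; then zero or more of a non-word character (lazy), then 3 to 4 of a non-whitespace character (lazy); then one or more of a literal 's', then one or more of any character except [bfgp]; then the literal 'agp' repeated 3 times, then zero or more of a word character (non-capturing group).
The match spans [0:23] → '@!y5sxsmagpagpagpmcuYlh'.

(0, 23)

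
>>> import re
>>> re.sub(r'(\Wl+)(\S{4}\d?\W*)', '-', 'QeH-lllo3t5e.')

'QeH-e.'

The pattern matches a non-word character, then one or more of the literal 'l' (captured); then exactly 4 of a non-whitespace character, then optionally a digit, then zero or more of a non-word character (captured).
Every occurrence is swapped for '-'.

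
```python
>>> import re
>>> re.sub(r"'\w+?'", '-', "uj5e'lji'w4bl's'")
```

Every occurrence is swapped for '-'.

'uj5e-w4bl-'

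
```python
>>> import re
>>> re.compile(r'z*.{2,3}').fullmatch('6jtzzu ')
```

None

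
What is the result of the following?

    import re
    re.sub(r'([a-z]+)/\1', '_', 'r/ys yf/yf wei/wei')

The backreference `\1` re-matches whatever the first group consumed, character for character.
Matches: at [5:10] → 'yf/yf'; at [11:18] → 'wei/wei'.
Each match is replaced by '_'.

'r/ys _ _'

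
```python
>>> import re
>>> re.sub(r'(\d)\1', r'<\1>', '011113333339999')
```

'0<1><1><3><3><3><9><9>'

`\1` has to match the exact text group 1 already captured.
The replacement refers to a captured group, so each match is rewritten using its own captured text.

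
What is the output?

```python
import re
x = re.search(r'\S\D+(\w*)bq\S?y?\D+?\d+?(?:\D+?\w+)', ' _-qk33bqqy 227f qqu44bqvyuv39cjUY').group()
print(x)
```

_-qk33bqqy 227f qqu44bqvyuv39cjUY

The match spans [1:34] → '_-qk33bqqy 227f qqu44bqvyuv39cjUY'.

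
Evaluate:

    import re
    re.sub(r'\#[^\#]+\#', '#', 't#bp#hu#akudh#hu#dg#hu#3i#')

't#hu#hu#hu#'

Matches: at [1:5] → '#bp#'; at [7:14] → '#akudh#'; at [16:20] → '#dg#'; at [22:26] → '#3i#'.
`sub` substitutes '#' at each match site.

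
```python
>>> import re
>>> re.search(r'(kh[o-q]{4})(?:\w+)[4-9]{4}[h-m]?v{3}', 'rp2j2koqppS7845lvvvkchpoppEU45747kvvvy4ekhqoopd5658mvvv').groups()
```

The match spans [40:55] → 'khqoopd5658mvvv'.
Captured: group 1 = 'khqoop'.

('khqoop',)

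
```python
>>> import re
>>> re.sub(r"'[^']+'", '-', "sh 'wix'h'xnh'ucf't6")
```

Each match is replaced by '-'.

"sh -h-ucf't6"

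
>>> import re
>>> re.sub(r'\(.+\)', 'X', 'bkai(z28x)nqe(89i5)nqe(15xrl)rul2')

'bkaiXrul2'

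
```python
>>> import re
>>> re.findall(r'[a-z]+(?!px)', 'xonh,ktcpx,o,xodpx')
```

['xonh', 'ktcpx', 'o', 'xodpx']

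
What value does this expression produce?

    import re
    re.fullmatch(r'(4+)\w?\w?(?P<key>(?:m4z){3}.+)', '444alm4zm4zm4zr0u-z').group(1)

'444'

The pattern matches one or more of a literal '4' (captured); then optionally a word character, then optionally a word character; then the literal 'm4z' repeated 3 times, then one or more of any character (captured as 'key').
For `fullmatch`, every character of the input must be accounted for by the pattern.
The match spans [0:19] → '444alm4zm4zm4zr0u-z'.
Captured: group 1 = '444', group 2 = 'm4zm4zm4zr0u-z'.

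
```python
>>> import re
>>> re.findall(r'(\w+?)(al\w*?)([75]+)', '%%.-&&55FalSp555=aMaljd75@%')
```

[('55F', 'alSp', '555'), ('aM', 'aljd', '75')]

The `?` after the quantifier makes it lazy — it takes as little as possible before letting the rest of the pattern try.
3 groups means each result is a tuple of 3 captured strings — 2 here.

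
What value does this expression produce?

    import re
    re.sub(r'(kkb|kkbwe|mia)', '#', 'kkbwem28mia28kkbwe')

'#wem28#28#we'

`|` is ordered: at each position the engine commits to the first alternative that works.
Each match is replaced by '#'.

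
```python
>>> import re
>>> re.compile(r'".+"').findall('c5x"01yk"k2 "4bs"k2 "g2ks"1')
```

['"01yk"k2 "4bs"k2 "g2ks"']

Since nothing is captured, `findall` lists the 1 matched substring directly.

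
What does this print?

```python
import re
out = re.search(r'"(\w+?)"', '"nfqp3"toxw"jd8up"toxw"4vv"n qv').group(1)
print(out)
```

nfqp3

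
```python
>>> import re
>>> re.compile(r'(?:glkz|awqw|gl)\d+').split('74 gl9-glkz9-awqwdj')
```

Matches to split on: at [3:6] → 'gl9'; at [7:12] → 'glkz9'.
`split` removes every match and returns the 3 fragments in between.

['74 ', '-', '-awqwdj']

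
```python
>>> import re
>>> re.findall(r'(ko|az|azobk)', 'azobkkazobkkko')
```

['az', 'az', 'ko']

Branches in `(...|...)` are attempted left-to-right; the first branch that allows the whole pattern to succeed is taken.
Because there's exactly one group, `findall` drops the full match and keeps group 1 from each hit.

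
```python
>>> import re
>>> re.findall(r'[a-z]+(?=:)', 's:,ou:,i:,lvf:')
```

['s', 'ou', 'i', 'lvf']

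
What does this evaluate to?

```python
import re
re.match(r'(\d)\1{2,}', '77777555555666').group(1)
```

'7'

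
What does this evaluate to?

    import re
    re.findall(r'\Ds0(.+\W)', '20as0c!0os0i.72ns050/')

['c!0os0i.72ns050/']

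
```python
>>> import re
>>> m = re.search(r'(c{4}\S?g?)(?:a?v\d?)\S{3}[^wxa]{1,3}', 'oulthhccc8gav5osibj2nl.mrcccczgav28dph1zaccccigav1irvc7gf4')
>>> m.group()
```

'cccczgav28dph1z'

This matches exactly 4 of the literal 'c', then optionally a non-whitespace character, then optionally the literal 'g' (captured); then optionally a literal 'a', then a literal 'v', then optionally a digit (non-capturing group); then exactly 3 of a non-whitespace character, then 1 to 3 of any character except [wxa].
Unlike `match`, `search` isn't anchored — it looks for the pattern anywhere in the string.
The match spans [25:40] → 'cccczgav28dph1z'.
Captured: group 1 = 'cccczg'.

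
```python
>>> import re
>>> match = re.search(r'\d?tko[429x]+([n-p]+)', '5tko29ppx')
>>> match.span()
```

(0, 8)

The match spans [0:8] → '5tko29pp'.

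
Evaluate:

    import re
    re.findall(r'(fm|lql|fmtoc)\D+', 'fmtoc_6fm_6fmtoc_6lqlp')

['fm', 'fm', 'fm', 'lql']

Branches in `(...|...)` are attempted left-to-right; the first branch that allows the whole pattern to succeed is taken.
Walking the string: at [0:6] match 'fmtoc_', group 1 = 'fm'; at [7:10] match 'fm_', group 1 = 'fm'; at [11:17] match 'fmtoc_', group 1 = 'fm'; at [18:22] match 'lqlp', group 1 = 'lql'.
One capturing group, so `findall` returns just the captured substring from each match — 4 in all.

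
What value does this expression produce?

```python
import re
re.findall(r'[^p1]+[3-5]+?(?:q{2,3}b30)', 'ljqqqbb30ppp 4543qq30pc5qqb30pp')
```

This matches one or more of any character except [p1], then one or more of a character in [3-5] (lazy); then 2 to 3 of a literal 'q', then the literal 'b30' (non-capturing group).
Matches: at [22:29] → 'c5qqb30'.
Since nothing is captured, `findall` lists the 1 matched substring directly.

['c5qqb30']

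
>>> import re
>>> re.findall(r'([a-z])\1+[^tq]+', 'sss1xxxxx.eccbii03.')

A backreference is literal: `\1` must see the identical characters the first group matched.
Scanning left to right: at [0:19] match 'sss1xxxxx.eccbii03.', group 1 = 's'.
Because there's exactly one group, `findall` drops the full match and keeps group 1 from the one hit.

['s']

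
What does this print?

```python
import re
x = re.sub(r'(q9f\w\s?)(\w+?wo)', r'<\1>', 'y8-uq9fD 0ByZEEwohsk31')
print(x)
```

The pattern matches the literal 'q9f', then a word character, then optionally whitespace (captured); then one or more of a word character (lazy), then the literal 'wo' (captured).
Matches: at [4:17] → 'q9fD 0ByZEEwo'.
`\1` in the replacement pulls in group 1's text for each match.

y8-u<q9fD >hsk31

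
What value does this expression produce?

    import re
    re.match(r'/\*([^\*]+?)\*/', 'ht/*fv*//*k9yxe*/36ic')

With `match`, the pattern is implicitly anchored at the beginning.
Here position 0 doesn't satisfy it, so the call returns None.

None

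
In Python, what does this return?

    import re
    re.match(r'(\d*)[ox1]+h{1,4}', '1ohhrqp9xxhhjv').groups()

The match spans [0:4] → '1ohh'.
Captured: group 1 = '1'.

('1',)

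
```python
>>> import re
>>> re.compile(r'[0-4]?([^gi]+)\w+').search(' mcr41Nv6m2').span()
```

(0, 11)

Pattern: optionally a character in [0-4]; then one or more of any character except [gi] (captured); then one or more of a word character.
The match spans [0:11] → ' mcr41Nv6m2'.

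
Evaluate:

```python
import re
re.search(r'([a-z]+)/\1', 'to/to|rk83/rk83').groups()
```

The match spans [0:5] → 'to/to'.
Captured: group 1 = 'to'.

('to',)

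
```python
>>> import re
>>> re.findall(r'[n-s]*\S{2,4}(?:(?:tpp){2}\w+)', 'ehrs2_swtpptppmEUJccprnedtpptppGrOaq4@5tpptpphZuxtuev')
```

['rs2_swtpptppmEUJccprnedtpptppGrOaq4', '@5tpptpphZuxtuev']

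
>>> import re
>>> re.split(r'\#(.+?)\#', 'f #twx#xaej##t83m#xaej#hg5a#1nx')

A non-greedy quantifier consumes as few characters as it can — just enough that the remainder of the pattern still matches from where it stops; whatever follows it matches normally.
Matches to split on: at [2:7] → '#twx#'; at [11:18] → '##t83m#'; at [22:28] → '#hg5a#'.
Because the pattern has a capturing group, `split` also inserts each captured text between the pieces.

['f ', 'twx', 'xaej', '#t83m', 'xaej', 'hg5a', '1nx']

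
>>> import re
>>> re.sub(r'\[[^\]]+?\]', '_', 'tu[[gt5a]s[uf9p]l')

'tu_s_l'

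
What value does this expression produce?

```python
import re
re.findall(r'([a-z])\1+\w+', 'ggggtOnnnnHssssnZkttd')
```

After group 1 captures some text, `\1` only succeeds where that same text appears again.
Matches: at [0:21] match 'ggggtOnnnnHssssnZkttd', group 1 = 'g'.
`findall` collects group 1 from the one match (1 total).

['g']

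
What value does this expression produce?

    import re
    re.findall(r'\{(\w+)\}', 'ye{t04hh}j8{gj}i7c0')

Matches: at [2:9] match '{t04hh}', group 1 = 't04hh'; at [11:15] match '{gj}', group 1 = 'gj'.
With a single group, `findall` returns only what that group captured — 2 items.

['t04hh', 'gj']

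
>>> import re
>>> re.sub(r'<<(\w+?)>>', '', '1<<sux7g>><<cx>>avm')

'1avm'

`sub` substitutes '' at each match site.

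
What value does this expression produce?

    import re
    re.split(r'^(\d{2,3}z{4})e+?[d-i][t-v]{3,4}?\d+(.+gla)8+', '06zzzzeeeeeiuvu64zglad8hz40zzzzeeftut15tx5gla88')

['', '06zzzz', 'zglad8hz40zzzzeeftut15tx5gla', '']

This matches anchored at the start of the string; then 2 to 3 of a digit, then exactly 4 of a literal 'z' (captured); then one or more of the literal 'e' (lazy), then a character in [d-i], then 3 to 4 of a character in [t-v] (lazy); then one or more of a digit; then one or more of any character, then the literal 'gl', then the literal 'a' (captured); then one or more of a literal '8'.
Matches to split on: at [0:47] → '06zzzzeeeeeiuvu64zglad8hz40zzzzeeftut15tx5gla88'.
With a capturing group present, the delimiter's captured portion is kept in the result list.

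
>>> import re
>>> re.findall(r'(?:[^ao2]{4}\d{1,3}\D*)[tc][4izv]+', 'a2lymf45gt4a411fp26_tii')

The pattern matches exactly 4 of any character except [ao2], then 1 to 3 of a digit, then zero or more of a non-digit (non-capturing group); then one of [tc], then one or more of one of [4izv].
Scanning left to right: at [2:11] → 'lymf45gt4'; at [13:23] → '11fp26_tii'.
`findall` yields the raw match text (2 of them) because the pattern has no groups.

['lymf45gt4', '11fp26_tii']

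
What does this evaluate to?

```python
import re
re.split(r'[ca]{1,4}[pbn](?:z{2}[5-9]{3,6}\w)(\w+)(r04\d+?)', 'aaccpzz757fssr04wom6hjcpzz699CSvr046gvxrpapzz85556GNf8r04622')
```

['', 'ssr04wom6hjcpzz699CSvr046gvxrpapzz85556GNf8', 'r046', '22']

This matches 1 to 4 of one of [ca], then one of [pbn]; then exactly 2 of the literal 'z', then 3 to 6 of a character in [5-9], then a word character (non-capturing group); then one or more of a word character (captured); then the literal 'r04', then one or more of a digit (lazy) (captured).
Matches to split on: at [0:58] → 'aaccpzz757fssr04wom6hjcpzz699CSvr046gvxrpapzz85556GNf8r046'.
Because the pattern has a capturing group, `split` also inserts each captured text between the pieces.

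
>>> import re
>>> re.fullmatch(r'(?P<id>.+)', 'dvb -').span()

(0, 5)

Pattern: one or more of any character (captured as 'id').
`re.fullmatch` is like wrapping the pattern in `^…$` (in single-line mode).
The match spans [0:5] → 'dvb -'.
Captured: group 1 = 'dvb -'.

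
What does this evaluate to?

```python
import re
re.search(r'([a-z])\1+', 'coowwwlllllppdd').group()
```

'oo'

`\1` has to match the exact text group 1 already captured.
`search` walks the string left to right and returns the first match it finds.
The match spans [1:3] → 'oo'.
Captured: group 1 = 'o'.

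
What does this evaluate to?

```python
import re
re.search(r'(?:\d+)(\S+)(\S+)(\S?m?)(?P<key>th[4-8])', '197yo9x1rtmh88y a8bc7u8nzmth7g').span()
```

This matches one or more of a digit (non-capturing group); then one or more of a non-whitespace character (captured); then one or more of a non-whitespace character (captured); then optionally a non-whitespace character, then optionally the literal 'm' (captured); then the literal 'th', then a character in [4-8] (captured as 'key').
Unlike `match`, `search` isn't anchored — it looks for the pattern anywhere in the string.
The match spans [17:29] → '8bc7u8nzmth7'.
Captured: group 1 = 'bc7u8nz', group 2 = 'm', group 3 = '', group 4 = 'th7'.

(17, 29)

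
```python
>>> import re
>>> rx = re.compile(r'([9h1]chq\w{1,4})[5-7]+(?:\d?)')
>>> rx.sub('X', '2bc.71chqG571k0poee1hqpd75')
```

'2bc.7Xk0poee1hqpd75'

This matches one of [9h1], then the literal 'chq', then 1 to 4 of a word character (captured); then one or more of a character in [5-7]; then optionally a digit (non-capturing group).
Matches: at [5:13] → '1chqG571'.
Every occurrence is swapped for 'X'.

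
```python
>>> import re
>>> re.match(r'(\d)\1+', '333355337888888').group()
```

'3333'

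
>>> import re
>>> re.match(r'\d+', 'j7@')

`re.match` only tries the pattern at the start of the string.
Here position 0 doesn't satisfy it, so the call returns None.

None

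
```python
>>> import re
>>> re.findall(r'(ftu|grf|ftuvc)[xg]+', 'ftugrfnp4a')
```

One capturing group, so `findall` returns just the captured substring from the one match — 1 in all.

['ftu']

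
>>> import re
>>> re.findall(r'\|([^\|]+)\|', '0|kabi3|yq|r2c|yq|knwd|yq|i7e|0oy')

Walking the string: at [1:8] match '|kabi3|', group 1 = 'kabi3'; at [10:15] match '|r2c|', group 1 = 'r2c'; at [17:23] match '|knwd|', group 1 = 'knwd'; at [25:30] match '|i7e|', group 1 = 'i7e'.
One capturing group, so `findall` returns just the captured substring from each match — 4 in all.

['kabi3', 'r2c', 'knwd', 'i7e']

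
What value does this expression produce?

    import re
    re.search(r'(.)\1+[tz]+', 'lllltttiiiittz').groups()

A backreference is literal: `\1` must see the identical characters the first group matched.
`re.search` tries every starting position until one works.
The match spans [0:7] → 'llllttt'.
Captured: group 1 = 'l'.

('l',)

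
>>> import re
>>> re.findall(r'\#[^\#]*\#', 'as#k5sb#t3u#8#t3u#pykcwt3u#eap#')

['#k5sb#', '#8#', '#pykcwt3u#']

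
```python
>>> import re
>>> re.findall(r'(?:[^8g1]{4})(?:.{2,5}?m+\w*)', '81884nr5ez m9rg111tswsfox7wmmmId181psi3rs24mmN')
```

['4nr5ez m9rg111tswsfox7wmmmId181psi3rs24mmN']

With no groups in the pattern, `findall` gives back each whole match — 1 here.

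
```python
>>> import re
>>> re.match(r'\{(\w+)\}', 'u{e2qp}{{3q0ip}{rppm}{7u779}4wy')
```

None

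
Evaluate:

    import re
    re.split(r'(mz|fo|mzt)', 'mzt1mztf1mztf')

Alternation tries branches left to right and keeps the first one that lets the overall match succeed at that position.
Matches to split on: at [0:2] → 'mz'; at [4:6] → 'mz'; at [9:11] → 'mz'.
With a capturing group present, the delimiter's captured portion is kept in the result list.

['', 'mz', 't1', 'mz', 'tf1', 'mz', 'tf']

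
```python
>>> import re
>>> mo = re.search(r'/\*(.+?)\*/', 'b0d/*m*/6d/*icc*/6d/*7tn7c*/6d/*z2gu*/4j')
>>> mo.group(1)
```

'm'

`re.search` scans for the first position where the pattern succeeds.
The match spans [3:8] → '/*m*/'.
Captured: group 1 = 'm'.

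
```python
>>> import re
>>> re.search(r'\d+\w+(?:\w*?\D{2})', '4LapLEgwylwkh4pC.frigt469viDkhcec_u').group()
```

The match spans [0:18] → '4LapLEgwylwkh4pC.f'.

'4LapLEgwylwkh4pC.f'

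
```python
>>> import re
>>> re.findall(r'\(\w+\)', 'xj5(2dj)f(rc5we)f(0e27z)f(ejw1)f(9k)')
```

['(2dj)', '(rc5we)', '(0e27z)', '(ejw1)', '(9k)']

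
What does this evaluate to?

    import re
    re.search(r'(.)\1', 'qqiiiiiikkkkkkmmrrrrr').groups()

('q',)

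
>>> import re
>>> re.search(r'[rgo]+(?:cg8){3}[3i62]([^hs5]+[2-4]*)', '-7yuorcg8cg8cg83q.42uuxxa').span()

(4, 25)

The pattern matches one or more of one of [rgo], then the literal 'cg8' repeated 3 times, then one of [3i62]; then one or more of any character except [hs5], then zero or more of a character in [2-4] (captured).
`re.search` scans for the first position where the pattern succeeds.
The match spans [4:25] → 'orcg8cg8cg83q.42uuxxa'.
Captured: group 1 = 'q.42uuxxa'.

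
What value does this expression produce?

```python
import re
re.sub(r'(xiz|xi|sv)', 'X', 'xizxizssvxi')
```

'XXsXX'

Branches in `(...|...)` are attempted left-to-right; the first branch that allows the whole pattern to succeed is taken.
`sub` substitutes 'X' at each match site.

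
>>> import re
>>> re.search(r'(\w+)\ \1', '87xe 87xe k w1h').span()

(0, 9)

`\1` is not a pattern — it's the concrete string captured by group 1, re-applied verbatim.
`search` walks the string left to right and returns the first match it finds.
The match spans [0:9] → '87xe 87xe'.
Captured: group 1 = '87xe'.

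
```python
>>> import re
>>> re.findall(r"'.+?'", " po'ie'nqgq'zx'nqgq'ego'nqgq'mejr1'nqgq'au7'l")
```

["'ie'", "'zx'", "'ego'", "'mejr1'", "'au7'"]

Scanning left to right: at [3:7] → "'ie'"; at [11:15] → "'zx'"; at [19:24] → "'ego'"; at [28:35] → "'mejr1'"; at [39:44] → "'au7'".
With no groups in the pattern, `findall` gives back each whole match — 5 here.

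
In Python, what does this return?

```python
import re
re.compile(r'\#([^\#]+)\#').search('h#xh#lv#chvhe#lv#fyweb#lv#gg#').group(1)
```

'xh'

Unlike `match`, `search` isn't anchored — it looks for the pattern anywhere in the string.
The match spans [1:5] → '#xh#'.
Captured: group 1 = 'xh'.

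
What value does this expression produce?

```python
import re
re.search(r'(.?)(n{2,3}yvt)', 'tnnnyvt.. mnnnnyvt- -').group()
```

'tnnnyvt'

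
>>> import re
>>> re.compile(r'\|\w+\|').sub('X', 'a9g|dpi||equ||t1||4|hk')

'a9gXXXXhk'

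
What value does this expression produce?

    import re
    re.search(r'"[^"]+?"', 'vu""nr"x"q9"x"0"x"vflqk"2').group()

'"nr"'

The match spans [3:7] → '"nr"'.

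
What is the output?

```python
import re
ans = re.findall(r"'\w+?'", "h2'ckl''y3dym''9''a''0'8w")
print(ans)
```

["'ckl'", "'y3dym'", "'9'", "'a'", "'0'"]

Since nothing is captured, `findall` lists the 5 matched substrings directly.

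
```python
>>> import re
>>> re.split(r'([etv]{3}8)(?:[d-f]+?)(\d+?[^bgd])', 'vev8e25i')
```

The pattern matches exactly 3 of one of [etv], then the literal '8' (captured); then one or more of a character in [d-f] (lazy) (non-capturing group); then one or more of a digit (lazy), then any character except [bgd] (captured).
Matches to split on: at [0:7] → 'vev8e25'.
`re.split` interleaves the captured-group text with the surrounding fragments.

['', 'vev8', '25', 'i']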